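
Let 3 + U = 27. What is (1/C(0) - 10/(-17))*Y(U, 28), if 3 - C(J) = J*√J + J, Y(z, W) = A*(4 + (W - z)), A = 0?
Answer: 0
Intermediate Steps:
U = 24 (U = -3 + 27 = 24)
Y(z, W) = 0 (Y(z, W) = 0*(4 + (W - z)) = 0*(4 + W - z) = 0)
C(J) = 3 - J - J^(3/2) (C(J) = 3 - (J*√J + J) = 3 - (J^(3/2) + J) = 3 - (J + J^(3/2)) = 3 + (-J - J^(3/2)) = 3 - J - J^(3/2))
(1/C(0) - 10/(-17))*Y(U, 28) = (1/(3 - 1*0 - 0^(3/2)) - 10/(-17))*0 = (1/(3 + 0 - 1*0) - 10*(-1/17))*0 = (1/(3 + 0 + 0) + 10/17)*0 = (1/3 + 10/17)*0 = (1*(⅓) + 10/17)*0 = (⅓ + 10/17)*0 = (47/51)*0 = 0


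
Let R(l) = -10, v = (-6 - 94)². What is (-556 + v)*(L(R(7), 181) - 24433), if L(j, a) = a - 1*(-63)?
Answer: -228440916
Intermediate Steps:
v = 10000 (v = (-100)² = 10000)
L(j, a) = 63 + a (L(j, a) = a + 63 = 63 + a)
(-556 + v)*(L(R(7), 181) - 24433) = (-556 + 10000)*((63 + 181) - 24433) = 9444*(244 - 24433) = 9444*(-24189) = -228440916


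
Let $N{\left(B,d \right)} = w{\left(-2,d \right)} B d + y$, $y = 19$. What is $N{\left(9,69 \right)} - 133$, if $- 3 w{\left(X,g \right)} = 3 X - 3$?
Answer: $1749$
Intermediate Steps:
$w{\left(X,g \right)} = 1 - X$ ($w{\left(X,g \right)} = - \frac{3 X - 3}{3} = - \frac{-3 + 3 X}{3} = 1 - X$)
$N{\left(B,d \right)} = 19 + 3 B d$ ($N{\left(B,d \right)} = \left(1 - -2\right) B d + 19 = \left(1 + 2\right) B d + 19 = 3 B d + 19 = 19 + 3 B d$)
$N{\left(9,69 \right)} - 133 = \left(19 + 3 \cdot 9 \cdot 69\right) - 133 = \left(19 + 1863\right) - 133 = 1882 - 133 = 1749$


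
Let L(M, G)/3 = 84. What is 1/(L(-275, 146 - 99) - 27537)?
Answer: -1/27285 ≈ -3.6650e-5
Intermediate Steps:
L(M, G) = 252 (L(M, G) = 3*84 = 252)
1/(L(-275, 146 - 99) - 27537) = 1/(252 - 27537) = 1/(-27285) = -1/27285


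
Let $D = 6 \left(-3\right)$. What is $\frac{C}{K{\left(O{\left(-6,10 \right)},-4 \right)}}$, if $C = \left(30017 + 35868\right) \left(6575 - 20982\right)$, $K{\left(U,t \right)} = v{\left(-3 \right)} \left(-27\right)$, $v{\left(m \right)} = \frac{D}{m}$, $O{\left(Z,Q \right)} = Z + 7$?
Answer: $\frac{949205195}{162} \approx 5.8593 \cdot 10^{6}$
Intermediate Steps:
$D = -18$
$O{\left(Z,Q \right)} = 7 + Z$
$v{\left(m \right)} = - \frac{18}{m}$
$K{\left(U,t \right)} = -162$ ($K{\left(U,t \right)} = - \frac{18}{-3} \left(-27\right) = \left(-18\right) \left(- \frac{1}{3}\right) \left(-27\right) = 6 \left(-27\right) = -162$)
$C = -949205195$ ($C = 65885 \left(-14407\right) = -949205195$)
$\frac{C}{K{\left(O{\left(-6,10 \right)},-4 \right)}} = - \frac{949205195}{-162} = \left(-949205195\right) \left(- \frac{1}{162}\right) = \frac{949205195}{162}$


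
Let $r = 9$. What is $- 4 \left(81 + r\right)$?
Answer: $-360$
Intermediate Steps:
$- 4 \left(81 + r\right) = - 4 \left(81 + 9\right) = \left(-4\right) 90 = -360$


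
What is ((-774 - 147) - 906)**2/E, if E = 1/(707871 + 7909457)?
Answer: 28764029033712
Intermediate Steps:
E = 1/8617328 ≈ 1.1605e-7
((-774 - 147) - 906)**2/E = ((-774 - 147) - 906)**2/(1/8617328) = (-921 - 906)**2*8617328 = (-1827)**2*8617328 = 3337929*8617328 = 28764029033712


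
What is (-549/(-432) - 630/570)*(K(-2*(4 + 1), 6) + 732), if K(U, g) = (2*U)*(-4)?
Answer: 30653/228 ≈ 134.44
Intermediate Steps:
K(U, g) = -8*U
(-549/(-432) - 630/570)*(K(-2*(4 + 1), 6) + 732) = (-549/(-432) - 630/570)*(-(-16)*(4 + 1) + 732) = (-549*(-1/432) - 630*1/570)*(-(-16)*5 + 732) = (61/48 - 21/19)*(-8*(-10) + 732) = 151*(80 + 732)/912 = (151/912)*812 = 30653/228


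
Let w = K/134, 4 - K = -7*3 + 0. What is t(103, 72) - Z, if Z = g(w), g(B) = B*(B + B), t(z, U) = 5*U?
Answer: 3231455/8978 ≈ 359.93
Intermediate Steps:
K = 25 (K = 4 - (-7*3 + 0) = 4 - (-21 + 0) = 4 - 1*(-21) = 4 + 21 = 25)
w = 25/134 ≈ 0.18657
g(B) = 2*B² (g(B) = B*(2*B) = 2*B²)
Z = 625/8978 (Z = 2*(25/134)² = 2*(625/17956) = 625/8978 ≈ 0.069615)
t(103, 72) - Z = 5*72 - 1*625/8978 = 360 - 625/8978 = 3231455/8978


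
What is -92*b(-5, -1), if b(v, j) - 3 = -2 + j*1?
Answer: 0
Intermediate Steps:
b(v, j) = 1 + j (b(v, j) = 3 + (-2 + j*1) = 3 + (-2 + j) = 1 + j)
-92*b(-5, -1) = -92*(1 - 1) = -92*0 = 0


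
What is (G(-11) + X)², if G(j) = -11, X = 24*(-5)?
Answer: 17161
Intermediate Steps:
X = -120
(G(-11) + X)² = (-11 - 120)² = (-131)² = 17161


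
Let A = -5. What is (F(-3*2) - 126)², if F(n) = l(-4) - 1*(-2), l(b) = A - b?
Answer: 15625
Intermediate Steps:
l(b) = -5 - b
F(n) = 1 (F(n) = (-5 - 1*(-4)) - 1*(-2) = (-5 + 4) + 2 = -1 + 2 = 1)
(F(-3*2) - 126)² = (1 - 126)² = (-125)² = 15625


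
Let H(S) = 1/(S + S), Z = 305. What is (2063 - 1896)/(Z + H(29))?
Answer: 9686/17691 ≈ 0.54751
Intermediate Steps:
H(S) = 1/(2*S)
(2063 - 1896)/(Z + H(29)) = (2063 - 1896)/(305 + (½)/29) = 167/(305 + (½)*(1/29)) = 167/(305 + 1/58) = 167/(17691/58) = 167*(58/17691) = 9686/17691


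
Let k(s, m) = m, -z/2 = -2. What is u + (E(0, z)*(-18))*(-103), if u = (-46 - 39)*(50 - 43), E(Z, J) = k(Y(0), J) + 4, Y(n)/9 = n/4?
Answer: 14237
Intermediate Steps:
Y(n) = 9*n/4 (Y(n) = 9*(n/4) = 9*n/4)
z = 4 (z = -2*(-2) = 4)
E(Z, J) = 4 + J (E(Z, J) = J + 4 = 4 + J)
u = -595 (u = -85*7 = -595)
u + (E(0, z)*(-18))*(-103) = -595 + ((4 + 4)*(-18))*(-103) = -595 + (8*(-18))*(-103) = -595 - 144*(-103) = -595 + 14832 = 14237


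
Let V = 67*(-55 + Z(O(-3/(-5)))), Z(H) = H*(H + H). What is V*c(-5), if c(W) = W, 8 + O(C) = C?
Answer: -91321/5 ≈ -18264.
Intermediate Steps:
O(C) = -8 + C
Z(H) = 2*H**2 (Z(H) = H*(2*H) = 2*H**2)
V = 91321/25 (V = 67*(-55 + 2*(-8 - 3/(-5))**2) = 67*(-55 + 2*(-8 - 3*(-1/5))**2) = 67*(-55 + 2*(-8 + 3/5)**2) = 67*(-55 + 2*(-37/5)**2) = 67*(-55 + 2*(1369/25)) = 67*(-55 + 2738/25) = 67*(1363/25) = 91321/25 ≈ 3652.8)
V*c(-5) = (91321/25)*(-5) = -91321/5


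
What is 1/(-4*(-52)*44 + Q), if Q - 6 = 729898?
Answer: 1/739056 ≈ 1.3531e-6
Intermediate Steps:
Q = 729904 (Q = 6 + 729898 = 729904)
1/(-4*(-52)*44 + Q) = 1/(-4*(-52)*44 + 729904) = 1/(208*44 + 729904) = 1/(9152 + 729904) = 1/739056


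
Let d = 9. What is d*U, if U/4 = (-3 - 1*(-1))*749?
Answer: -53928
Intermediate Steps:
U = -5992 (U = 4*((-3 - 1*(-1))*749) = 4*((-3 + 1)*749) = 4*(-2*749) = 4*(-1498) = -5992)
d*U = 9*(-5992) = -53928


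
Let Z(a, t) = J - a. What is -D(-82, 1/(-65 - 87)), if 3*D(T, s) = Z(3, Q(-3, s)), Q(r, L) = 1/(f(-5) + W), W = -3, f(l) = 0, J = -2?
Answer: 5/3 ≈ 1.6667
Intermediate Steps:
Q(r, L) = -1/3 (Q(r, L) = 1/(0 - 3) = 1/(-3) = -1/3)
Z(a, t) = -2 - a
D(T, s) = -5/3 (D(T, s) = (-2 - 1*3)/3 = (-2 - 3)/3 = (1/3)*(-5) = -5/3)
-D(-82, 1/(-65 - 87)) = -1*(-5/3) = 5/3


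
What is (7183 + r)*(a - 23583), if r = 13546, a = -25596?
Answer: -1019431491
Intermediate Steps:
(7183 + r)*(a - 23583) = (7183 + 13546)*(-25596 - 23583) = 20729*(-49179) = -1019431491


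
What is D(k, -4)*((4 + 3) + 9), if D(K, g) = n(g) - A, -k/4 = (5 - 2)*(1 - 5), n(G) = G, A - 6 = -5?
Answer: -80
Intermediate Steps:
A = 1 (A = 6 - 5 = 1)
k = 48 (k = -4*(5 - 2)*(1 - 5) = -12*(-4) = -4*(-12) = 48)
D(K, g) = -1 + g (D(K, g) = g - 1*1 = g - 1 = -1 + g)
D(k, -4)*((4 + 3) + 9) = (-1 - 4)*((4 + 3) + 9) = -5*(7 + 9) = -5*16 = -80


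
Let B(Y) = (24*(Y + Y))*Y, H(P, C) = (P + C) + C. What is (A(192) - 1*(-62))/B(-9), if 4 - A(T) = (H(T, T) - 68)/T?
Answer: 3041/186624 ≈ 0.016295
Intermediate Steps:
H(P, C) = P + 2*C (H(P, C) = (C + P) + C = P + 2*C)
B(Y) = 48*Y² (B(Y) = (24*(2*Y))*Y = (48*Y)*Y = 48*Y²)
A(T) = 4 - (-68 + 3*T)/T (A(T) = 4 - ((T + 2*T) - 68)/T = 4 - (3*T - 68)/T = 4 - (-68 + 3*T)/T)
(A(192) - 1*(-62))/B(-9) = ((68 + 192)/192 - 1*(-62))/((48*(-9)²)) = ((1/192)*260 + 62)/((48*81)) = (65/48 + 62)/3888 = (3041/48)*(1/3888) = 3041/186624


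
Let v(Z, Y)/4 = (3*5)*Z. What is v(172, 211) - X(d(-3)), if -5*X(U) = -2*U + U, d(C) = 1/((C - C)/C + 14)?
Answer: 722399/70 ≈ 10320.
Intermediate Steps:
d(C) = 1/14 (d(C) = 1/(0/C + 14) = 1/(0 + 14) = 1/14)
X(U) = U/5 (X(U) = -(-2*U + U)/5 = -(-1)*U/5 = U/5)
v(Z, Y) = 60*Z (v(Z, Y) = 4*((3*5)*Z) = 4*(15*Z) = 60*Z)
v(172, 211) - X(d(-3)) = 60*172 - 1/(5*14) = 10320 - 1*1/70 = 10320 - 1/70 = 722399/70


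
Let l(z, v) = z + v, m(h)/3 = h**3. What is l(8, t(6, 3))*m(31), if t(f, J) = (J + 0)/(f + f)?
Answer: 2949309/4 ≈ 7.3733e+5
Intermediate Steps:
m(h) = 3*h**3
t(f, J) = J/(2*f) (t(f, J) = J/((2*f)) = J*(1/(2*f)) = J/(2*f))
l(z, v) = v + z
l(8, t(6, 3))*m(31) = ((1/2)*3/6 + 8)*(3*31**3) = ((1/2)*3*(1/6) + 8)*(3*29791) = (1/4 + 8)*89373 = (33/4)*89373 = 2949309/4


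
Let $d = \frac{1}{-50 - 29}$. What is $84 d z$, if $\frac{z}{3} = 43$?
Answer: $- \frac{10836}{79} \approx -137.16$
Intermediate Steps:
$z = 129$ ($z = 3 \cdot 43 = 129$)
$d = - \frac{1}{79}$ ($d = \frac{1}{-79} = - \frac{1}{79} \approx -0.012658$)
$84 d z = 84 \left(- \frac{1}{79}\right) 129 = \left(- \frac{84}{79}\right) 129 = - \frac{10836}{79}$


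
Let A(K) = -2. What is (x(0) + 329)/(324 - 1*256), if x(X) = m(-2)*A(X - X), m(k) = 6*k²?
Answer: 281/68 ≈ 4.1324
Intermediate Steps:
x(X) = -48 (x(X) = (6*(-2)²)*(-2) = (6*4)*(-2) = 24*(-2) = -48)
(x(0) + 329)/(324 - 1*256) = (-48 + 329)/(324 - 1*256) = 281/(324 - 256) = 281/68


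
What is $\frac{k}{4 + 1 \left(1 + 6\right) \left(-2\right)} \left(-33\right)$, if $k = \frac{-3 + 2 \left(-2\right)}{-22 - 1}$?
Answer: $\frac{231}{230} \approx 1.0043$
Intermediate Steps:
$k = \frac{7}{23}$ ($k = \frac{-3 - 4}{-23} = \left(-7\right) \left(- \frac{1}{23}\right) = \frac{7}{23} \approx 0.30435$)
$\frac{k}{4 + 1 \left(1 + 6\right) \left(-2\right)} \left(-33\right) = \frac{7}{23 \left(4 + 1 \left(1 + 6\right) \left(-2\right)\right)} \left(-33\right) = \frac{7}{23 \left(4 + 1 \cdot 7 \left(-2\right)\right)} \left(-33\right) = \frac{7}{23 \left(4 + 7 \left(-2\right)\right)} \left(-33\right) = \frac{7}{23 \left(4 - 14\right)} \left(-33\right) = \frac{7}{23 \left(-10\right)} \left(-33\right) = \frac{7}{23} \left(- \frac{1}{10}\right) \left(-33\right) = \left(- \frac{7}{230}\right) \left(-33\right) = \frac{231}{230}$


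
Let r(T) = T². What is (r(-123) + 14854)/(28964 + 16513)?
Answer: 29983/45477 ≈ 0.65930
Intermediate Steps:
(r(-123) + 14854)/(28964 + 16513) = ((-123)² + 14854)/(28964 + 16513) = (15129 + 14854)/45477 = 29983*(1/45477) = 29983/45477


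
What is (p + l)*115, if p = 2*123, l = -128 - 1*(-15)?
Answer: 15295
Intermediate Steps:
l = -113 (l = -128 + 15 = -113)
p = 246
(p + l)*115 = (246 - 113)*115 = 133*115 = 15295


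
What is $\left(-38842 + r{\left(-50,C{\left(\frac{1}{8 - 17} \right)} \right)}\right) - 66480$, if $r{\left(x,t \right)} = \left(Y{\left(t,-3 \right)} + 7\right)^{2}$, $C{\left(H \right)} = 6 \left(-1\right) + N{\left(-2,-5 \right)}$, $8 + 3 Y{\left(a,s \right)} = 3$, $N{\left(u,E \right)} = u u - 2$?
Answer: $- \frac{947642}{9} \approx -1.0529 \cdot 10^{5}$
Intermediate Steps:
$N{\left(u,E \right)} = -2 + u^{2}$ ($N{\left(u,E \right)} = u^{2} - 2 = -2 + u^{2}$)
$Y{\left(a,s \right)} = - \frac{5}{3}$ ($Y{\left(a,s \right)} = - \frac{8}{3} + \frac{1}{3} \cdot 3 = - \frac{8}{3} + 1 = - \frac{5}{3}$)
$C{\left(H \right)} = -4$ ($C{\left(H \right)} = 6 \left(-1\right) - \left(2 - \left(-2\right)^{2}\right) = -6 + \left(-2 + 4\right) = -6 + 2 = -4$)
$r{\left(x,t \right)} = \frac{256}{9}$ ($r{\left(x,t \right)} = \left(- \frac{5}{3} + 7\right)^{2} = \left(\frac{16}{3}\right)^{2} = \frac{256}{9}$)
$\left(-38842 + r{\left(-50,C{\left(\frac{1}{8 - 17} \right)} \right)}\right) - 66480 = \left(-38842 + \frac{256}{9}\right) - 66480 = - \frac{349322}{9} - 66480 = - \frac{947642}{9}$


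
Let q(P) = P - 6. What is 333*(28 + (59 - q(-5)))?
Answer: 32634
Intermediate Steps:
q(P) = -6 + P
333*(28 + (59 - q(-5))) = 333*(28 + (59 - (-6 - 5))) = 333*(28 + (59 - 1*(-11))) = 333*(28 + (59 + 11)) = 333*(28 + 70) = 333*98 = 32634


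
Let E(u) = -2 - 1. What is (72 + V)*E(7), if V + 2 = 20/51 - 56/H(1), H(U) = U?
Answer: -734/17 ≈ -43.176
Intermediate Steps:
E(u) = -3
V = -2938/51 (V = -2 + (20/51 - 56/1) = -2 + (20*(1/51) - 56*1) = -2 + (20/51 - 56) = -2 - 2836/51 = -2938/51 ≈ -57.608)
(72 + V)*E(7) = (72 - 2938/51)*(-3) = (734/51)*(-3) = -734/17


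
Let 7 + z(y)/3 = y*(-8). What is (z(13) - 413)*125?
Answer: -93250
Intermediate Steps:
z(y) = -21 - 24*y (z(y) = -21 + 3*(y*(-8)) = -21 + 3*(-8*y) = -21 - 24*y)
(z(13) - 413)*125 = ((-21 - 24*13) - 413)*125 = ((-21 - 312) - 413)*125 = (-333 - 413)*125 = -746*125 = -93250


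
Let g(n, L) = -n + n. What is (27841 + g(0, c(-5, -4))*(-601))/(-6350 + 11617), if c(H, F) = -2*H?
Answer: 27841/5267 ≈ 5.2859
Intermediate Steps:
g(n, L) = 0
(27841 + g(0, c(-5, -4))*(-601))/(-6350 + 11617) = (27841 + 0*(-601))/(-6350 + 11617) = (27841 + 0)/5267 = 27841*(1/5267) = 27841/5267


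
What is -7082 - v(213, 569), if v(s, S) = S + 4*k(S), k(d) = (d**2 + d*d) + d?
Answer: -2600015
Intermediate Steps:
k(d) = d + 2*d**2 (k(d) = (d**2 + d**2) + d = 2*d**2 + d = d + 2*d**2)
v(s, S) = S + 4*S*(1 + 2*S) (v(s, S) = S + 4*(S*(1 + 2*S)) = S + 4*S*(1 + 2*S))
-7082 - v(213, 569) = -7082 - 569*(5 + 8*569) = -7082 - 569*(5 + 4552) = -7082 - 569*4557 = -7082 - 1*2592933 = -7082 - 2592933 = -2600015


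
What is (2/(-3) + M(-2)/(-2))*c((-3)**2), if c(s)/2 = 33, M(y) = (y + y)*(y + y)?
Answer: -572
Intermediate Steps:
M(y) = 4*y**2 (M(y) = (2*y)*(2*y) = 4*y**2)
c(s) = 66 (c(s) = 2*33 = 66)
(2/(-3) + M(-2)/(-2))*c((-3)**2) = (2/(-3) + (4*(-2)**2)/(-2))*66 = (2*(-1/3) + (4*4)*(-1/2))*66 = (-2/3 + 16*(-1/2))*66 = (-2/3 - 8)*66 = -26/3*66 = -572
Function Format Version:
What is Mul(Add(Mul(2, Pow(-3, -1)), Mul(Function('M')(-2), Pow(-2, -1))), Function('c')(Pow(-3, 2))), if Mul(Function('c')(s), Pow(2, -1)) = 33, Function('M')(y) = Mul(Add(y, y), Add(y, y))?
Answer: -572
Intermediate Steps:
Function('M')(y) = Mul(4, Pow(y, 2)) (Function('M')(y) = Mul(Mul(2, y), Mul(2, y)) = Mul(4, Pow(y, 2)))
Function('c')(s) = 66 (Function('c')(s) = Mul(2, 33) = 66)
Mul(Add(Mul(2, Pow(-3, -1)), Mul(Function('M')(-2), Pow(-2, -1))), Function('c')(Pow(-3, 2))) = Mul(Add(Mul(2, Pow(-3, -1)), Mul(Mul(4, Pow(-2, 2)), Pow(-2, -1))), 66) = Mul(Add(Mul(2, Rational(-1, 3)), Mul(Mul(4, 4), Rational(-1, 2))), 66) = Mul(Add(Rational(-2, 3), Mul(16, Rational(-1, 2))), 66) = Mul(Add(Rational(-2, 3), -8), 66) = Mul(Rational(-26, 3), 66) = -572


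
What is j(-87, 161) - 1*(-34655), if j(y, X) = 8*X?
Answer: 35943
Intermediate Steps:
j(-87, 161) - 1*(-34655) = 8*161 - 1*(-34655) = 1288 + 34655 = 35943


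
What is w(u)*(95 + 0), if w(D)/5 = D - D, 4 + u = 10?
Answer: 0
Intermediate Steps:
u = 6 (u = -4 + 10 = 6)
w(D) = 0 (w(D) = 5*(D - D) = 5*0 = 0)
w(u)*(95 + 0) = 0*(95 + 0) = 0*95 = 0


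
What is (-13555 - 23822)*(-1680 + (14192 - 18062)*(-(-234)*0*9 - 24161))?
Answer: -3494801454030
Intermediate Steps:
(-13555 - 23822)*(-1680 + (14192 - 18062)*(-(-234)*0*9 - 24161)) = -37377*(-1680 - 3870*(-26*0*9 - 24161)) = -37377*(-1680 - 3870*(0*9 - 24161)) = -37377*(-1680 - 3870*(0 - 24161)) = -37377*(-1680 - 3870*(-24161)) = -37377*(-1680 + 93503070) = -37377*93501390 = -3494801454030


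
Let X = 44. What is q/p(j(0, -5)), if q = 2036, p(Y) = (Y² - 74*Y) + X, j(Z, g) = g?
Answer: 2036/439 ≈ 4.6378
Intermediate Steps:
p(Y) = 44 + Y² - 74*Y (p(Y) = (Y² - 74*Y) + 44 = 44 + Y² - 74*Y)
q/p(j(0, -5)) = 2036/(44 + (-5)² - 74*(-5)) = 2036/(44 + 25 + 370) = 2036/439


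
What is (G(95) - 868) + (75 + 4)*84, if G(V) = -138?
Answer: 5630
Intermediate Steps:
(G(95) - 868) + (75 + 4)*84 = (-138 - 868) + (75 + 4)*84 = -1006 + 79*84 = -1006 + 6636 = 5630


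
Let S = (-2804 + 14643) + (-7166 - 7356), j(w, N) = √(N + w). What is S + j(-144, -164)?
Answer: -2683 + 2*I*√77 ≈ -2683.0 + 17.55*I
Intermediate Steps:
S = -2683 (S = 11839 - 14522 = -2683)
S + j(-144, -164) = -2683 + √(-164 - 144) = -2683 + √(-308) = -2683 + 2*I*√77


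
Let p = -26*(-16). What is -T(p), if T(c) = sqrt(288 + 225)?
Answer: -3*sqrt(57) ≈ -22.650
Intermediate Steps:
p = 416
T(c) = 3*sqrt(57) (T(c) = sqrt(513) = 3*sqrt(57))
-T(p) = -3*sqrt(57)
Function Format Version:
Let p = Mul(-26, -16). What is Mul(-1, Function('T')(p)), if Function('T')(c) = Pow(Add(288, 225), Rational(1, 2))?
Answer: Mul(-3, Pow(57, Rational(1, 2))) ≈ -22.650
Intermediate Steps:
p = 416
Function('T')(c) = Mul(3, Pow(57, Rational(1, 2))) (Function('T')(c) = Pow(513, Rational(1, 2)) = Mul(3, Pow(57, Rational(1, 2))))
Mul(-1, Function('T')(p)) = Mul(-1, Mul(3, Pow(57, Rational(1, 2)))) = Mul(-3, Pow(57, Rational(1, 2)))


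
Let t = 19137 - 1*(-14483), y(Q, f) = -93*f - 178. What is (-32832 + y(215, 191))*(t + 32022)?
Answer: -3332841266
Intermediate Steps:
y(Q, f) = -178 - 93*f
t = 33620 (t = 19137 + 14483 = 33620)
(-32832 + y(215, 191))*(t + 32022) = (-32832 + (-178 - 93*191))*(33620 + 32022) = (-32832 + (-178 - 17763))*65642 = (-32832 - 17941)*65642 = -50773*65642 = -3332841266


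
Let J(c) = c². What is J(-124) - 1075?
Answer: 14301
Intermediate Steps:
J(-124) - 1075 = (-124)² - 1075 = 15376 - 1075 = 14301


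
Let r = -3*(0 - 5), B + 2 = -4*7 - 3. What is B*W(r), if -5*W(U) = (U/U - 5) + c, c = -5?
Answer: -297/5 ≈ -59.400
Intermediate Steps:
B = -33 (B = -2 + (-4*7 - 3) = -2 + (-28 - 3) = -2 - 31 = -33)
r = 15 (r = -3*(-5) = 15)
W(U) = 9/5 (W(U) = -((U/U - 5) - 5)/5 = -((1 - 5) - 5)/5 = -(-4 - 5)/5 = -⅕*(-9) = 9/5)
B*W(r) = -33*9/5 = -297/5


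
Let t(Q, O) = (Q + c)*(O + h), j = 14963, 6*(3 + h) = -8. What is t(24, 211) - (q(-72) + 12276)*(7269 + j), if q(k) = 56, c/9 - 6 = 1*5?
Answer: -274139604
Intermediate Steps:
c = 99 (c = 54 + 9*(1*5) = 54 + 9*5 = 54 + 45 = 99)
h = -13/3 (h = -3 + (⅙)*(-8) = -3 - 4/3 = -13/3 ≈ -4.3333)
t(Q, O) = (99 + Q)*(-13/3 + O) (t(Q, O) = (Q + 99)*(O - 13/3) = (99 + Q)*(-13/3 + O))
t(24, 211) - (q(-72) + 12276)*(7269 + j) = (-429 + 99*211 - 13/3*24 + 211*24) - (56 + 12276)*(7269 + 14963) = (-429 + 20889 - 104 + 5064) - 12332*22232 = 25420 - 1*274165024 = 25420 - 274165024 = -274139604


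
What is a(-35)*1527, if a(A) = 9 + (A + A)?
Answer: -93147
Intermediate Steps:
a(A) = 9 + 2*A
a(-35)*1527 = (9 + 2*(-35))*1527 = (9 - 70)*1527 = -61*1527 = -93147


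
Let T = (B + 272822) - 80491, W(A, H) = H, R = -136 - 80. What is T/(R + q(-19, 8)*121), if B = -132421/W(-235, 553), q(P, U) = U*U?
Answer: 53113311/2081492 ≈ 25.517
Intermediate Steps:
R = -216
q(P, U) = U²
B = -132421/553 ≈ -239.46
T = 106226622/553 (T = (-132421/553 + 272822) - 80491 = 150738145/553 - 80491 = 106226622/553 ≈ 1.9209e+5)
T/(R + q(-19, 8)*121) = 106226622/(553*(-216 + 8²*121)) = 106226622/(553*(-216 + 64*121)) = 106226622/(553*(-216 + 7744)) = (106226622/553)/7528 = (106226622/553)*(1/7528) = 53113311/2081492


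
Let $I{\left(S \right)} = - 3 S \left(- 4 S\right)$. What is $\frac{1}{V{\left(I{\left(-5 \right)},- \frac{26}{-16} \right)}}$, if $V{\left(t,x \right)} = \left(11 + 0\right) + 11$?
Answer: $\frac{1}{22} \approx 0.045455$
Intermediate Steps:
$I{\left(S \right)} = 12 S^{2}$
$V{\left(t,x \right)} = 22$ ($V{\left(t,x \right)} = 11 + 11 = 22$)
$\frac{1}{V{\left(I{\left(-5 \right)},- \frac{26}{-16} \right)}} = \frac{1}{22}$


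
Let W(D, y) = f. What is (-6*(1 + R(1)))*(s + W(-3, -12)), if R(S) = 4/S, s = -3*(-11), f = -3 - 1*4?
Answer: -780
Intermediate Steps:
f = -7 (f = -3 - 4 = -7)
W(D, y) = -7
s = 33
(-6*(1 + R(1)))*(s + W(-3, -12)) = (-6*(1 + 4/1))*(33 - 7) = -6*(1 + 4*1)*26 = -6*(1 + 4)*26 = -6*5*26 = -30*26 = -780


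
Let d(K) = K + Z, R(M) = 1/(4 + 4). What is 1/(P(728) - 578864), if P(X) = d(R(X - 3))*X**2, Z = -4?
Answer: -1/2632552 ≈ -3.7986e-7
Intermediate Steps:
R(M) = 1/8
d(K) = -4 + K (d(K) = K - 4 = -4 + K)
P(X) = -31*X**2/8 (P(X) = (-4 + 1/8)*X**2 = -31*X**2/8)
1/(P(728) - 578864) = 1/(-31/8*728**2 - 578864) = 1/(-31/8*529984 - 578864) = 1/(-2053688 - 578864) = 1/(-2632552) = -1/2632552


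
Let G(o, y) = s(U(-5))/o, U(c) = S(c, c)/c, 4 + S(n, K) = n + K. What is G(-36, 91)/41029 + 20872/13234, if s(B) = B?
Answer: 38536031641/24434000370 ≈ 1.5771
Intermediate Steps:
S(n, K) = -4 + K + n (S(n, K) = -4 + (n + K) = -4 + (K + n) = -4 + K + n)
U(c) = (-4 + 2*c)/c (U(c) = (-4 + c + c)/c = (-4 + 2*c)/c)
G(o, y) = 14/(5*o) (G(o, y) = (2 - 4/(-5))/o = (2 - 4*(-⅕))/o = (2 + ⅘)/o = 14/(5*o))
G(-36, 91)/41029 + 20872/13234 = ((14/5)/(-36))/41029 + 20872/13234 = ((14/5)*(-1/36))*(1/41029) + 20872*(1/13234) = -7/90*1/41029 + 10436/6617 = -7/3692610 + 10436/6617 = 38536031641/24434000370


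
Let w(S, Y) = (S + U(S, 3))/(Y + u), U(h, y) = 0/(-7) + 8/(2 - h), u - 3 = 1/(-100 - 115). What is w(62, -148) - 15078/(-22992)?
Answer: 10265467/44799912 ≈ 0.22914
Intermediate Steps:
u = 644/215 (u = 3 + 1/(-100 - 115) = 3 + 1/(-215) = 3 - 1/215 = 644/215 ≈ 2.9953)
U(h, y) = 8/(2 - h) (U(h, y) = 0*(-⅐) + 8/(2 - h) = 0 + 8/(2 - h) = 8/(2 - h))
w(S, Y) = (S - 8/(-2 + S))/(644/215 + Y) (w(S, Y) = (S - 8/(-2 + S))/(Y + 644/215) = (S - 8/(-2 + S))/(644/215 + Y))
w(62, -148) - 15078/(-22992) = 215*(-8 + 62*(-2 + 62))/((-2 + 62)*(644 + 215*(-148))) - 15078/(-22992) = 215*(-8 + 62*60)/(60*(644 - 31820)) - 15078*(-1/22992) = 215*(1/60)*(-8 + 3720)/(-31176) + 2513/3832 = 215*(1/60)*(-1/31176)*3712 + 2513/3832 = -4988/11691 + 2513/3832 = 10265467/44799912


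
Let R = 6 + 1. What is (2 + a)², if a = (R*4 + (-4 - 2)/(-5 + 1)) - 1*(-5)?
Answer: 5329/4 ≈ 1332.3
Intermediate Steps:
R = 7
a = 69/2 (a = (7*4 + (-4 - 2)/(-5 + 1)) - 1*(-5) = (28 - 6/(-4)) + 5 = (28 - 6*(-¼)) + 5 = (28 + 3/2) + 5 = 59/2 + 5 = 69/2 ≈ 34.500)
(2 + a)² = (2 + 69/2)² = (73/2)² = 5329/4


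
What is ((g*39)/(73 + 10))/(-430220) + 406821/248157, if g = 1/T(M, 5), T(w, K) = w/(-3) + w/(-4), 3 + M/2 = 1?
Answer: 4842288631231/2953751558940 ≈ 1.6394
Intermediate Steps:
M = -4 (M = -6 + 2*1 = -6 + 2 = -4)
T(w, K) = -7*w/12 (T(w, K) = w*(-⅓) + w*(-¼) = -w/3 - w/4 = -7*w/12)
g = 3/7 (g = 1/(-7/12*(-4)) = 1/(7/3) = 1*(3/7) = 3/7 ≈ 0.42857)
((g*39)/(73 + 10))/(-430220) + 406821/248157 = (((3/7)*39)/(73 + 10))/(-430220) + 406821/248157 = ((117/7)/83)*(-1/430220) + 406821*(1/248157) = ((117/7)*(1/83))*(-1/430220) + 135607/82719 = (117/581)*(-1/430220) + 135607/82719 = -117/249957820 + 135607/82719 = 4842288631231/2953751558940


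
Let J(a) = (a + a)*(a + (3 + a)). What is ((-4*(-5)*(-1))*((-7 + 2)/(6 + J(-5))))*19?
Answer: 25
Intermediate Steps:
J(a) = 2*a*(3 + 2*a) (J(a) = (2*a)*(3 + 2*a) = 2*a*(3 + 2*a))
((-4*(-5)*(-1))*((-7 + 2)/(6 + J(-5))))*19 = ((-4*(-5)*(-1))*((-7 + 2)/(6 + 2*(-5)*(3 + 2*(-5)))))*19 = ((20*(-1))*(-5/(6 + 2*(-5)*(3 - 10))))*19 = -(-100)/(6 + 2*(-5)*(-7))*19 = -(-100)/(6 + 70)*19 = -(-100)/76*19 = -20*(-5/76)*19 = (25/19)*19 = 25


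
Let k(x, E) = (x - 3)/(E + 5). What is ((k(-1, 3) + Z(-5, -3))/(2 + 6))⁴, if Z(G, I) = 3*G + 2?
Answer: 531441/65536 ≈ 8.1091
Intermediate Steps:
k(x, E) = (-3 + x)/(5 + E)
Z(G, I) = 2 + 3*G
((k(-1, 3) + Z(-5, -3))/(2 + 6))⁴ = (((-3 - 1)/(5 + 3) + (2 + 3*(-5)))/(2 + 6))⁴ = ((-4/8 + (2 - 15))/8)⁴ = (((⅛)*(-4) - 13)*(⅛))⁴ = ((-½ - 13)*(⅛))⁴ = (-27/2*⅛)⁴ = (-27/16)⁴ = 531441/65536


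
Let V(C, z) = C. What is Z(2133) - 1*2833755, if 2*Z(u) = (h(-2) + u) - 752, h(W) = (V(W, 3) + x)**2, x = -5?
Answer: -2833040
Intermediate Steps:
h(W) = (-5 + W)**2 (h(W) = (W - 5)**2 = (-5 + W)**2)
Z(u) = -703/2 + u/2 (Z(u) = (((-5 - 2)**2 + u) - 752)/2 = (((-7)**2 + u) - 752)/2 = ((49 + u) - 752)/2 = (-703 + u)/2 = -703/2 + u/2)
Z(2133) - 1*2833755 = (-703/2 + (1/2)*2133) - 1*2833755 = (-703/2 + 2133/2) - 2833755 = 715 - 2833755 = -2833040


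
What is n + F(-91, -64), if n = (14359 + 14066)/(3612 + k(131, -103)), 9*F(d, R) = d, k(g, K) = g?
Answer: -84788/33687 ≈ -2.5169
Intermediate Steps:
F(d, R) = d/9
n = 28425/3743 (n = (14359 + 14066)/(3612 + 131) = 28425/3743 ≈ 7.5942)
n + F(-91, -64) = 28425/3743 + (⅑)*(-91) = 28425/3743 - 91/9 = -84788/33687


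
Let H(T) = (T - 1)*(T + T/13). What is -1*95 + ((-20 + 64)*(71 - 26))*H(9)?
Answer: 1994605/13 ≈ 1.5343e+5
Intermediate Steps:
H(T) = 14*T*(-1 + T)/13 (H(T) = (-1 + T)*(T + T*(1/13)) = (-1 + T)*(T + T/13) = (-1 + T)*(14*T/13) = 14*T*(-1 + T)/13)
-1*95 + ((-20 + 64)*(71 - 26))*H(9) = -1*95 + ((-20 + 64)*(71 - 26))*((14/13)*9*(-1 + 9)) = -95 + (44*45)*((14/13)*9*8) = -95 + 1980*(1008/13) = -95 + 1995840/13 = 1994605/13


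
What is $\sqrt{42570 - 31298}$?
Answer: $2 \sqrt{2818} \approx 106.17$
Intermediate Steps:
$\sqrt{42570 - 31298} = \sqrt{11272} = 2 \sqrt{2818}$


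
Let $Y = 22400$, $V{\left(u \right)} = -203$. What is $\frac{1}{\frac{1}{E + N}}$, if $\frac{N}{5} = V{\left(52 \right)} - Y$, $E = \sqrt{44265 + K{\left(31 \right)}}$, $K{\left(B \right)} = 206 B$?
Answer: $-113015 + \sqrt{50651} \approx -1.1279 \cdot 10^{5}$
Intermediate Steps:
$E = \sqrt{50651}$ ($E = \sqrt{44265 + 206 \cdot 31} = \sqrt{44265 + 6386} = \sqrt{50651} \approx 225.06$)
$N = -113015$ ($N = 5 \left(-203 - 22400\right) = 5 \left(-22603\right) = -113015$)
$\frac{1}{\frac{1}{E + N}} = \frac{1}{\frac{1}{\sqrt{50651} - 113015}} = \frac{1}{\frac{1}{-113015 + \sqrt{50651}}} = -113015 + \sqrt{50651}$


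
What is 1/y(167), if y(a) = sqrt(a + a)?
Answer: sqrt(334)/334 ≈ 0.054718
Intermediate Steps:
y(a) = sqrt(2)*sqrt(a) (y(a) = sqrt(2*a) = sqrt(2)*sqrt(a))
1/y(167) = 1/(sqrt(2)*sqrt(167)) = 1/(sqrt(334)) = sqrt(334)/334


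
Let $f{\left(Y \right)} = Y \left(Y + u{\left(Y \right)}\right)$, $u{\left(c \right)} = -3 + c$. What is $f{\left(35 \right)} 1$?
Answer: $2345$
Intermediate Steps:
$f{\left(Y \right)} = Y \left(-3 + 2 Y\right)$ ($f{\left(Y \right)} = Y \left(Y + \left(-3 + Y\right)\right) = Y \left(-3 + 2 Y\right)$)
$f{\left(35 \right)} 1 = 35 \left(-3 + 2 \cdot 35\right) 1 = 35 \left(-3 + 70\right) 1 = 35 \cdot 67 \cdot 1 = 2345 \cdot 1 = 2345$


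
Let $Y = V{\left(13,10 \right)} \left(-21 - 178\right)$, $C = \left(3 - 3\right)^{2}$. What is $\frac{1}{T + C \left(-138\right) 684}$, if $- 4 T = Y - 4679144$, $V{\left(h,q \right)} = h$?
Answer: $\frac{4}{4681731} \approx 8.5438 \cdot 10^{-7}$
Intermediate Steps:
$C = 0$ ($C = 0^{2} = 0$)
$Y = -2587$ ($Y = 13 \left(-21 - 178\right) = 13 \left(-199\right) = -2587$)
$T = \frac{4681731}{4}$ ($T = - \frac{-2587 - 4679144}{4} = \left(- \frac{1}{4}\right) \left(-4681731\right) = \frac{4681731}{4} \approx 1.1704 \cdot 10^{6}$)
$\frac{1}{T + C \left(-138\right) 684} = \frac{1}{\frac{4681731}{4} + 0 \left(-138\right) 684} = \frac{1}{\frac{4681731}{4} + 0 \cdot 684} = \frac{1}{\frac{4681731}{4} + 0} = \frac{1}{\frac{4681731}{4}} = \frac{4}{4681731}$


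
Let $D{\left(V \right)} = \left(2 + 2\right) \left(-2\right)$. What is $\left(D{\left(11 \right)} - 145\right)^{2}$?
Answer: $23409$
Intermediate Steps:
$D{\left(V \right)} = -8$ ($D{\left(V \right)} = 4 \left(-2\right) = -8$)
$\left(D{\left(11 \right)} - 145\right)^{2} = \left(-8 - 145\right)^{2} = \left(-153\right)^{2} = 23409$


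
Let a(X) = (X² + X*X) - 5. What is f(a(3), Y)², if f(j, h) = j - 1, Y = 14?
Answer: 144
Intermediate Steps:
a(X) = -5 + 2*X² (a(X) = (X² + X²) - 5 = 2*X² - 5 = -5 + 2*X²)
f(j, h) = -1 + j
f(a(3), Y)² = (-1 + (-5 + 2*3²))² = (-1 + (-5 + 2*9))² = (-1 + (-5 + 18))² = (-1 + 13)² = 12² = 144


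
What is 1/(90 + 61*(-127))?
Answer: -1/7657 ≈ -0.00013060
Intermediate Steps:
1/(90 + 61*(-127)) = 1/(90 - 7747) = 1/(-7657) = -1/7657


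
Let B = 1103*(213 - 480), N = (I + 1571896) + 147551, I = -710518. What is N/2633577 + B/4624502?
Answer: 3890203118281/12178982103654 ≈ 0.31942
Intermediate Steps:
N = 1008929 (N = (-710518 + 1571896) + 147551 = 861378 + 147551 = 1008929)
B = -294501 (B = 1103*(-267) = -294501)
N/2633577 + B/4624502 = 1008929/2633577 - 294501/4624502 = 3890203118281/12178982103654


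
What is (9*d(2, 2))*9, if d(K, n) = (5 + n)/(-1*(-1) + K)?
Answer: 189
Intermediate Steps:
d(K, n) = (5 + n)/(1 + K)
(9*d(2, 2))*9 = (9*((5 + 2)/(1 + 2)))*9 = (9*(7/3))*9 = 21*9 = 189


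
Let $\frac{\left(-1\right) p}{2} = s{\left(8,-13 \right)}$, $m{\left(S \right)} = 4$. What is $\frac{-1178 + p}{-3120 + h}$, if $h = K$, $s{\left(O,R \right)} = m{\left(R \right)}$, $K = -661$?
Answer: $\frac{1186}{3781} \approx 0.31367$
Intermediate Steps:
$s{\left(O,R \right)} = 4$
$p = -8$ ($p = \left(-2\right) 4 = -8$)
$h = -661$
$\frac{-1178 + p}{-3120 + h} = \frac{-1178 - 8}{-3120 - 661} = - \frac{1186}{-3781} = \left(-1186\right) \left(- \frac{1}{3781}\right) = \frac{1186}{3781}$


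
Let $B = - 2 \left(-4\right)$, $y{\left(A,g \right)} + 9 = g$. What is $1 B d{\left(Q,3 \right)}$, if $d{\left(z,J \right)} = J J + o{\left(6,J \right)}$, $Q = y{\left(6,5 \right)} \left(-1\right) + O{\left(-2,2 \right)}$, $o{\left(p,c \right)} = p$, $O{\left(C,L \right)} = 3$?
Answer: $120$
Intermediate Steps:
$y{\left(A,g \right)} = -9 + g$
$B = 8$ ($B = \left(-1\right) \left(-8\right) = 8$)
$Q = 7$ ($Q = \left(-9 + 5\right) \left(-1\right) + 3 = \left(-4\right) \left(-1\right) + 3 = 4 + 3 = 7$)
$d{\left(z,J \right)} = 6 + J^{2}$ ($d{\left(z,J \right)} = J J + 6 = J^{2} + 6 = 6 + J^{2}$)
$1 B d{\left(Q,3 \right)} = 1 \cdot 8 \left(6 + 3^{2}\right) = 8 \left(6 + 9\right) = 8 \cdot 15 = 120$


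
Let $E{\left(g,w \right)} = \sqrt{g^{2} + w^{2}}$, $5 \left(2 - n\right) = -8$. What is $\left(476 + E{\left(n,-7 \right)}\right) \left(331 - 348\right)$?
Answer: $-8092 - \frac{17 \sqrt{1549}}{5} \approx -8225.8$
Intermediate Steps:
$n = \frac{18}{5}$ ($n = 2 - - \frac{8}{5} = 2 + \frac{8}{5} = \frac{18}{5} \approx 3.6$)
$\left(476 + E{\left(n,-7 \right)}\right) \left(331 - 348\right) = \left(476 + \sqrt{\left(\frac{18}{5}\right)^{2} + \left(-7\right)^{2}}\right) \left(331 - 348\right) = \left(476 + \sqrt{\frac{324}{25} + 49}\right) \left(-17\right) = \left(476 + \sqrt{\frac{1549}{25}}\right) \left(-17\right) = \left(476 + \frac{\sqrt{1549}}{5}\right) \left(-17\right) = -8092 - \frac{17 \sqrt{1549}}{5}$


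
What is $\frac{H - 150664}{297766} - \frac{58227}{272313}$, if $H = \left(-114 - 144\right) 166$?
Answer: $- \frac{11671401313}{13514258793} \approx -0.86364$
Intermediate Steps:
$H = -42828$ ($H = \left(-258\right) 166 = -42828$)
$\frac{H - 150664}{297766} - \frac{58227}{272313} = \frac{-42828 - 150664}{297766} - \frac{58227}{272313} = \left(-42828 - 150664\right) \frac{1}{297766} - \frac{19409}{90771} = \left(-193492\right) \frac{1}{297766} - \frac{19409}{90771} = - \frac{96746}{148883} - \frac{19409}{90771} = - \frac{11671401313}{13514258793}$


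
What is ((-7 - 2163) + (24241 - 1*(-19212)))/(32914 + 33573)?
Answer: 41283/66487 ≈ 0.62092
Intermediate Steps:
((-7 - 2163) + (24241 - 1*(-19212)))/(32914 + 33573) = ((-7 - 103*21) + (24241 + 19212))/66487 = ((-7 - 2163) + 43453)*(1/66487) = (-2170 + 43453)*(1/66487) = 41283*(1/66487) = 41283/66487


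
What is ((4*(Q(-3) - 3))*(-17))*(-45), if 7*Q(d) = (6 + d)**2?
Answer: -36720/7 ≈ -5245.7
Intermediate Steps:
Q(d) = (6 + d)**2/7
((4*(Q(-3) - 3))*(-17))*(-45) = ((4*((6 - 3)**2/7 - 3))*(-17))*(-45) = ((4*((1/7)*3**2 - 3))*(-17))*(-45) = ((4*((1/7)*9 - 3))*(-17))*(-45) = ((4*(9/7 - 3))*(-17))*(-45) = ((4*(-12/7))*(-17))*(-45) = -48/7*(-17)*(-45) = (816/7)*(-45) = -36720/7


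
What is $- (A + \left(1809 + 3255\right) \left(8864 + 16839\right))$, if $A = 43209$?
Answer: $-130203201$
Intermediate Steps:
$- (A + \left(1809 + 3255\right) \left(8864 + 16839\right)) = - (43209 + \left(1809 + 3255\right) \left(8864 + 16839\right)) = - (43209 + 5064 \cdot 25703) = - (43209 + 130159992) = \left(-1\right) 130203201 = -130203201$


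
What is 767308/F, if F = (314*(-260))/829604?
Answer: -79570223254/10205 ≈ -7.7972e+6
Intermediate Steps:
F = -20410/207401 (F = -81640*1/829604 = -20410/207401 ≈ -0.098408)
767308/F = 767308/(-20410/207401) = 767308*(-207401/20410) = -79570223254/10205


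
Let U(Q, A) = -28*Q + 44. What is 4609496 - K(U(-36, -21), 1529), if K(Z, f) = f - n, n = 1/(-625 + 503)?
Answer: 562171973/122 ≈ 4.6080e+6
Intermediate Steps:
n = -1/122 (n = 1/(-122) = -1/122 ≈ -0.0081967)
U(Q, A) = 44 - 28*Q
K(Z, f) = 1/122 + f (K(Z, f) = f - 1*(-1/122) = f + 1/122 = 1/122 + f)
4609496 - K(U(-36, -21), 1529) = 4609496 - (1/122 + 1529) = 4609496 - 1*186539/122 = 4609496 - 186539/122 = 562171973/122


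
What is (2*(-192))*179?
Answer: -68736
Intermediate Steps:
(2*(-192))*179 = -384*179 = -68736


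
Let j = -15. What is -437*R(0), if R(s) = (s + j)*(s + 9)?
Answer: 58995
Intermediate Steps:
R(s) = (-15 + s)*(9 + s) (R(s) = (s - 15)*(s + 9) = (-15 + s)*(9 + s))
-437*R(0) = -437*(-135 + 0**2 - 6*0) = -437*(-135 + 0 + 0) = -437*(-135) = 58995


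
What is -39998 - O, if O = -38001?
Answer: -1997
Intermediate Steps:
-39998 - O = -39998 - 1*(-38001) = -39998 + 38001 = -1997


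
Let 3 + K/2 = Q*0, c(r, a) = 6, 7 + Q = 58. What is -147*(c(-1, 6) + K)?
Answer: 0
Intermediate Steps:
Q = 51 (Q = -7 + 58 = 51)
K = -6 (K = -6 + 2*(51*0) = -6 + 2*0 = -6 + 0 = -6)
-147*(c(-1, 6) + K) = -147*(6 - 6) = -147*0 = 0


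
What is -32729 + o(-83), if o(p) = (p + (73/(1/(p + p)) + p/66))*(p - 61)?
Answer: 18968357/11 ≈ 1.7244e+6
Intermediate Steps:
o(p) = 9703*p*(-61 + p)/66 (o(p) = (p + (73/(1/(2*p)) + p*(1/66)))*(-61 + p) = (p + (73/((1/(2*p))) + p/66))*(-61 + p) = (p + (73*(2*p) + p/66))*(-61 + p) = (p + (146*p + p/66))*(-61 + p) = (p + 9637*p/66)*(-61 + p) = (9703*p/66)*(-61 + p) = 9703*p*(-61 + p)/66)
-32729 + o(-83) = -32729 + (9703/66)*(-83)*(-61 - 83) = -32729 + (9703/66)*(-83)*(-144) = -32729 + 19328376/11 = 18968357/11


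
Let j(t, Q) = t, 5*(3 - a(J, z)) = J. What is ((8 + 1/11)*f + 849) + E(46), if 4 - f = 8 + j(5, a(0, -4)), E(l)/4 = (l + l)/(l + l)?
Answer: 8582/11 ≈ 780.18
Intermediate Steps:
a(J, z) = 3 - J/5
E(l) = 4 (E(l) = 4*((l + l)/(l + l)) = 4*((2*l)/((2*l))) = 4*((2*l)*(1/(2*l))) = 4*1 = 4)
f = -9 (f = 4 - (8 + 5) = 4 - 1*13 = 4 - 13 = -9)
((8 + 1/11)*f + 849) + E(46) = ((8 + 1/11)*(-9) + 849) + 4 = ((89/11)*(-9) + 849) + 4 = (-801/11 + 849) + 4 = 8538/11 + 4 = 8582/11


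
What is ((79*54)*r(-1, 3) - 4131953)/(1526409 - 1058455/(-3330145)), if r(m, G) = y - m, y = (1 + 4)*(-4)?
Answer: -2805984839203/1016632871552 ≈ -2.7601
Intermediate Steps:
y = -20 (y = 5*(-4) = -20)
r(m, G) = -20 - m
((79*54)*r(-1, 3) - 4131953)/(1526409 - 1058455/(-3330145)) = ((79*54)*(-20 - 1*(-1)) - 4131953)/(1526409 - 1058455/(-3330145)) = (4266*(-20 + 1) - 4131953)/(1526409 - 1058455*(-1/3330145)) = (4266*(-19) - 4131953)/(1526409 + 211691/666029) = (-81054 - 4131953)/(1016632871552/666029) = -4213007*666029/1016632871552 = -2805984839203/1016632871552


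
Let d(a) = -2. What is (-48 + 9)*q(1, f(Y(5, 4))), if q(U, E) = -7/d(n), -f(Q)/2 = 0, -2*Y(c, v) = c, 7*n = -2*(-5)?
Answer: -273/2 ≈ -136.50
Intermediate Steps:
n = 10/7 (n = (-2*(-5))/7 = (1/7)*10 = 10/7 ≈ 1.4286)
Y(c, v) = -c/2
f(Q) = 0 (f(Q) = -2*0 = 0)
q(U, E) = 7/2 (q(U, E) = -7/(-2) = -7*(-1/2) = 7/2)
(-48 + 9)*q(1, f(Y(5, 4))) = (-48 + 9)*(7/2) = -39*7/2 = -273/2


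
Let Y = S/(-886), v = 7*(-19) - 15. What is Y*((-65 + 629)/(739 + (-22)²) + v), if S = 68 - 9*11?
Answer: -2796820/541789 ≈ -5.1622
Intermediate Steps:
v = -148 (v = -133 - 15 = -148)
S = -31 (S = 68 - 1*99 = 68 - 99 = -31)
Y = 31/886 (Y = -31/(-886) = -31*(-1/886) = 31/886 ≈ 0.034989)
Y*((-65 + 629)/(739 + (-22)²) + v) = 31*((-65 + 629)/(739 + (-22)²) - 148)/886 = 31*(564/(739 + 484) - 148)/886 = 31*(564/1223 - 148)/886 = (31/886)*(-180440/1223) = -2796820/541789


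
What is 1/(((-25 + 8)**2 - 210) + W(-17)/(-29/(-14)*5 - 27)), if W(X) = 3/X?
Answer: 3961/312961 ≈ 0.012657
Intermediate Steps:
1/(((-25 + 8)**2 - 210) + W(-17)/(-29/(-14)*5 - 27)) = 1/(((-25 + 8)**2 - 210) + (3/(-17))/(-29/(-14)*5 - 27)) = 1/(((-17)**2 - 210) + (3*(-1/17))/(-29*(-1/14)*5 - 27)) = 1/((289 - 210) - 3/(17*((29/14)*5 - 27))) = 1/(79 - 3/(17*(145/14 - 27))) = 1/(79 - 3/(17*(-233/14))) = 1/(79 - 3/17*(-14/233)) = 1/(79 + 42/3961) = 1/(312961/3961) = 3961/312961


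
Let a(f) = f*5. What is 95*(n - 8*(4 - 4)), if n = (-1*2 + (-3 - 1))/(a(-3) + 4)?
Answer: 570/11 ≈ 51.818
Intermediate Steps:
a(f) = 5*f
n = 6/11 (n = (-1*2 + (-3 - 1))/(5*(-3) + 4) = (-2 - 4)/(-15 + 4) = -6/(-11) = -6*(-1/11) = 6/11 ≈ 0.54545)
95*(n - 8*(4 - 4)) = 95*(6/11 - 8*(4 - 4)) = 95*(6/11 - 8*0) = 95*(6/11 + 0) = 95*(6/11) = 570/11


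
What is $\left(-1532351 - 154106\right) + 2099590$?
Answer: $413133$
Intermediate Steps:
$\left(-1532351 - 154106\right) + 2099590 = -1686457 + 2099590 = 413133$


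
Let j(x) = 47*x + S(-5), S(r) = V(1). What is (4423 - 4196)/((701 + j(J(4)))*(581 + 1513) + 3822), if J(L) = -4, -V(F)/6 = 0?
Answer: 227/1078044 ≈ 0.00021057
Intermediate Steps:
V(F) = 0 (V(F) = -6*0 = 0)
S(r) = 0
j(x) = 47*x (j(x) = 47*x + 0 = 47*x)
(4423 - 4196)/((701 + j(J(4)))*(581 + 1513) + 3822) = (4423 - 4196)/((701 + 47*(-4))*(581 + 1513) + 3822) = 227/((701 - 188)*2094 + 3822) = 227/(513*2094 + 3822) = 227/(1074222 + 3822) = 227/1078044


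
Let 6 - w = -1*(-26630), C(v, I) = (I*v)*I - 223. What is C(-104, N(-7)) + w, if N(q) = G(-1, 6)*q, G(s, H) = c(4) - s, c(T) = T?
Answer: -154247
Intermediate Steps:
G(s, H) = 4 - s
N(q) = 5*q (N(q) = (4 - 1*(-1))*q = (4 + 1)*q = 5*q)
C(v, I) = -223 + v*I² (C(v, I) = v*I² - 223 = -223 + v*I²)
w = -26624 (w = 6 - (-1)*(-26630) = 6 - 1*26630 = 6 - 26630 = -26624)
C(-104, N(-7)) + w = (-223 - 104*(5*(-7))²) - 26624 = (-223 - 104*(-35)²) - 26624 = (-223 - 104*1225) - 26624 = (-223 - 127400) - 26624 = -127623 - 26624 = -154247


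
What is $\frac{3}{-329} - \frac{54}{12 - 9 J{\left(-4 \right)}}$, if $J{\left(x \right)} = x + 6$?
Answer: $\frac{2958}{329} \approx 8.9909$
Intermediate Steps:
$J{\left(x \right)} = 6 + x$
$\frac{3}{-329} - \frac{54}{12 - 9 J{\left(-4 \right)}} = \frac{3}{-329} - \frac{54}{12 - 9 \left(6 - 4\right)} = 3 \left(- \frac{1}{329}\right) - \frac{54}{12 - 18} = - \frac{3}{329} - \frac{54}{12 - 18} = - \frac{3}{329} - \frac{54}{-6} = - \frac{3}{329} - -9 = - \frac{3}{329} + 9 = \frac{2958}{329}$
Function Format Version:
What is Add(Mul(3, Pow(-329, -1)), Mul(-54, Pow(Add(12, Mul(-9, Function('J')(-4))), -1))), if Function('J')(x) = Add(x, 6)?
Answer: Rational(2958, 329) ≈ 8.9909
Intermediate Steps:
Function('J')(x) = Add(6, x)
Add(Mul(3, Pow(-329, -1)), Mul(-54, Pow(Add(12, Mul(-9, Function('J')(-4))), -1))) = Add(Mul(3, Pow(-329, -1)), Mul(-54, Pow(Add(12, Mul(-9, Add(6, -4))), -1))) = Add(Mul(3, Rational(-1, 329)), Mul(-54, Pow(Add(12, Mul(-9, 2)), -1))) = Add(Rational(-3, 329), Mul(-54, Pow(Add(12, -18), -1))) = Add(Rational(-3, 329), Mul(-54, Pow(-6, -1))) = Add(Rational(-3, 329), Mul(-54, Rational(-1, 6))) = Add(Rational(-3, 329), 9) = Rational(2958, 329)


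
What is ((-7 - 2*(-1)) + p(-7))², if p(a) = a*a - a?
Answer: 2601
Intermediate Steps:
p(a) = a² - a
((-7 - 2*(-1)) + p(-7))² = ((-7 - 2*(-1)) - 7*(-1 - 7))² = ((-7 - 1*(-2)) - 7*(-8))² = ((-7 + 2) + 56)² = (-5 + 56)² = 51² = 2601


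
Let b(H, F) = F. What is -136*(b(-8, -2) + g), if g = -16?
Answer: 2448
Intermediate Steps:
-136*(b(-8, -2) + g) = -136*(-2 - 16) = -136*(-18) = 2448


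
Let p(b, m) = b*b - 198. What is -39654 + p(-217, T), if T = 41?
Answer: 7237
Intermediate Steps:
p(b, m) = -198 + b² (p(b, m) = b² - 198 = -198 + b²)
-39654 + p(-217, T) = -39654 + (-198 + (-217)²) = -39654 + (-198 + 47089) = -39654 + 46891 = 7237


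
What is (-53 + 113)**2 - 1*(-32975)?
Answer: 36575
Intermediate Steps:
(-53 + 113)**2 - 1*(-32975) = 60**2 + 32975 = 3600 + 32975 = 36575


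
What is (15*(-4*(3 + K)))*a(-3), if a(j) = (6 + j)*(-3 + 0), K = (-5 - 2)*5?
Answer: -17280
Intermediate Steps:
K = -35 (K = -7*5 = -35)
a(j) = -18 - 3*j (a(j) = (6 + j)*(-3) = -18 - 3*j)
(15*(-4*(3 + K)))*a(-3) = (15*(-4*(3 - 35)))*(-18 - 3*(-3)) = (15*(-4*(-32)))*(-18 + 9) = (15*128)*(-9) = 1920*(-9) = -17280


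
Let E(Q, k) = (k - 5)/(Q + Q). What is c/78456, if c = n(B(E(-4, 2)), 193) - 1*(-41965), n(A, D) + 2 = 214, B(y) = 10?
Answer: 14059/26152 ≈ 0.53759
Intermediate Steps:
E(Q, k) = (-5 + k)/(2*Q) (E(Q, k) = (-5 + k)/((2*Q)) = (-5 + k)*(1/(2*Q)) = (-5 + k)/(2*Q))
n(A, D) = 212 (n(A, D) = -2 + 214 = 212)
c = 42177 (c = 212 - 1*(-41965) = 212 + 41965 = 42177)
c/78456 = 42177/78456 = 42177*(1/78456) = 14059/26152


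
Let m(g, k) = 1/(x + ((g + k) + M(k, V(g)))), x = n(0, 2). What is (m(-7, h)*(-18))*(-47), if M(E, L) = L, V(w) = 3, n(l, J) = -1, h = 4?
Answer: -846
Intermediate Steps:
x = -1
m(g, k) = 1/(2 + g + k) (m(g, k) = 1/(-1 + ((g + k) + 3)) = 1/(-1 + (3 + g + k)) = 1/(2 + g + k))
(m(-7, h)*(-18))*(-47) = (-18/(2 - 7 + 4))*(-47) = (-18/(-1))*(-47) = -1*(-18)*(-47) = 18*(-47) = -846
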